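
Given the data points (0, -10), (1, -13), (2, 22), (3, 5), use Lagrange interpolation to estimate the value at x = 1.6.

Lagrange interpolation formula:
P(x) = Σ yᵢ × Lᵢ(x)
where Lᵢ(x) = Π_{j≠i} (x - xⱼ)/(xᵢ - xⱼ)

L_0(1.6) = (1.6 - 1)/(0 - 1) × (1.6 - 2)/(0 - 2) × (1.6 - 3)/(0 - 3) = -0.056000
L_1(1.6) = (1.6 - 0)/(1 - 0) × (1.6 - 2)/(1 - 2) × (1.6 - 3)/(1 - 3) = 0.448000
L_2(1.6) = (1.6 - 0)/(2 - 0) × (1.6 - 1)/(2 - 1) × (1.6 - 3)/(2 - 3) = 0.672000
L_3(1.6) = (1.6 - 0)/(3 - 0) × (1.6 - 1)/(3 - 1) × (1.6 - 2)/(3 - 2) = -0.064000

P(1.6) = (-10)×L_0(1.6) + (-13)×L_1(1.6) + 22×L_2(1.6) + 5×L_3(1.6)
P(1.6) = 9.200000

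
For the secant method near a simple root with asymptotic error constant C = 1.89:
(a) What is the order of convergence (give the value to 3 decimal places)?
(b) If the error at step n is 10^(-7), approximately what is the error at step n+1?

(a) Secant method has superlinear convergence with order φ = (1+√5)/2 ≈ 1.618.
    This means |e_{n+1}| ≈ C|e_n|^1.618.

(b) With |e_n| = 10^(-7) and C = 1.89:
    |e_{n+1}| ≈ 1.89 × (10^(-7))^1.618 = 1.89 × 10^(-11.33)

(a) ≈ 1.618 (golden ratio); (b) |e_{n+1}| ≈ 8.917e-12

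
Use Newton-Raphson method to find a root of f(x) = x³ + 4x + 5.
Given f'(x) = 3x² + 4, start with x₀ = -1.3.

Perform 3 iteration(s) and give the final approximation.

f(x) = x³ + 4x + 5
f'(x) = 3x² + 4
x₀ = -1.3

Newton-Raphson formula: x_{n+1} = x_n - f(x_n)/f'(x_n)

Iteration 1:
  f(-1.300000) = -2.397000
  f'(-1.300000) = 9.070000
  x_1 = -1.300000 - (-2.397000)/9.070000 = -1.035722
Iteration 2:
  f(-1.035722) = -0.253929
  f'(-1.035722) = 7.218161
  x_2 = -1.035722 - (-0.253929)/7.218161 = -1.000543
Iteration 3:
  f(-1.000543) = -0.003802
  f'(-1.000543) = 7.003259
  x_3 = -1.000543 - (-0.003802)/7.003259 = -1.000000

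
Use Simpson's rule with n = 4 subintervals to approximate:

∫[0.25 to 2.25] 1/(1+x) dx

f(x) = 1/(1+x)
a = 0.25, b = 2.25, n = 4
h = (b - a)/n = 0.500000

Simpson's rule: (h/3)[f(x₀) + 4f(x₁) + 2f(x₂) + ... + f(xₙ)]

x_0 = 0.2500, f(x_0) = 0.800000, coefficient = 1
x_1 = 0.7500, f(x_1) = 0.571429, coefficient = 4
x_2 = 1.2500, f(x_2) = 0.444444, coefficient = 2
x_3 = 1.7500, f(x_3) = 0.363636, coefficient = 4
x_4 = 2.2500, f(x_4) = 0.307692, coefficient = 1

I ≈ (0.500000/3) × 5.736841 = 0.956140
Exact value: 0.955511
Error: 0.000629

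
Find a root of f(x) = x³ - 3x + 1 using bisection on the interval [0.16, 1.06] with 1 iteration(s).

f(x) = x³ - 3x + 1
Initial interval: [0.16, 1.06]

Iteration 1:
  c_1 = (0.160000 + 1.060000)/2 = 0.610000
  f(c_1) = f(0.610000) = -0.603019
  f(a) × f(c) < 0, new interval: [0.160000, 0.610000]

After 1 iteration(s), the approximation is c_1 = 0.610000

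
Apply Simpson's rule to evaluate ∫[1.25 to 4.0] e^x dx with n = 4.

f(x) = e^x
a = 1.25, b = 4.0, n = 4
h = (b - a)/n = 0.687500

Simpson's rule: (h/3)[f(x₀) + 4f(x₁) + 2f(x₂) + ... + f(xₙ)]

x_0 = 1.2500, f(x_0) = 3.490343, coefficient = 1
x_1 = 1.9375, f(x_1) = 6.941376, coefficient = 4
x_2 = 2.6250, f(x_2) = 13.804574, coefficient = 2
x_3 = 3.3125, f(x_3) = 27.453674, coefficient = 4
x_4 = 4.0000, f(x_4) = 54.598150, coefficient = 1

I ≈ (0.687500/3) × 223.277840 = 51.167838
Exact value: 51.107807
Error: 0.060031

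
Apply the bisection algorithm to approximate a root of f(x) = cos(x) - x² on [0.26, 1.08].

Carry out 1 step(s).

f(x) = cos(x) - x²
Initial interval: [0.26, 1.08]

Iteration 1:
  c_1 = (0.260000 + 1.080000)/2 = 0.670000
  f(c_1) = f(0.670000) = 0.334922
  f(a) × f(c) ≥ 0, new interval: [0.670000, 1.080000]

After 1 iteration(s), the approximation is c_1 = 0.670000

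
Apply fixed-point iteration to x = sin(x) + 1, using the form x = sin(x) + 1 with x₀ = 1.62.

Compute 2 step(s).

Equation: x = sin(x) + 1
Fixed-point form: x = sin(x) + 1
x₀ = 1.62

x_1 = g(1.620000) = 1.998790
x_2 = g(1.998790) = 1.909800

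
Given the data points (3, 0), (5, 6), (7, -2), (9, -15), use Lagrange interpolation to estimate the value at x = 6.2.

Lagrange interpolation formula:
P(x) = Σ yᵢ × Lᵢ(x)
where Lᵢ(x) = Π_{j≠i} (x - xⱼ)/(xᵢ - xⱼ)

L_0(6.2) = (6.2 - 5)/(3 - 5) × (6.2 - 7)/(3 - 7) × (6.2 - 9)/(3 - 9) = -0.056000
L_1(6.2) = (6.2 - 3)/(5 - 3) × (6.2 - 7)/(5 - 7) × (6.2 - 9)/(5 - 9) = 0.448000
L_2(6.2) = (6.2 - 3)/(7 - 3) × (6.2 - 5)/(7 - 5) × (6.2 - 9)/(7 - 9) = 0.672000
L_3(6.2) = (6.2 - 3)/(9 - 3) × (6.2 - 5)/(9 - 5) × (6.2 - 7)/(9 - 7) = -0.064000

P(6.2) = 0×L_0(6.2) + 6×L_1(6.2) + (-2)×L_2(6.2) + (-15)×L_3(6.2)
P(6.2) = 2.304000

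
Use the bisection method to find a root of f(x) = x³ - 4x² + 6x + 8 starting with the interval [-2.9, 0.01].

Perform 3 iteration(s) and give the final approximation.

f(x) = x³ - 4x² + 6x + 8
Initial interval: [-2.9, 0.01]

Iteration 1:
  c_1 = (-2.900000 + 0.010000)/2 = -1.445000
  f(c_1) = f(-1.445000) = -12.039296
  f(a) × f(c) ≥ 0, new interval: [-1.445000, 0.010000]
Iteration 2:
  c_2 = (-1.445000 + 0.010000)/2 = -0.717500
  f(c_2) = f(-0.717500) = 1.266402
  f(a) × f(c) < 0, new interval: [-1.445000, -0.717500]
Iteration 3:
  c_3 = (-1.445000 + (-0.717500))/2 = -1.081250
  f(c_3) = f(-1.081250) = -4.427997
  f(a) × f(c) ≥ 0, new interval: [-1.081250, -0.717500]

After 3 iteration(s), the approximation is c_3 = -1.081250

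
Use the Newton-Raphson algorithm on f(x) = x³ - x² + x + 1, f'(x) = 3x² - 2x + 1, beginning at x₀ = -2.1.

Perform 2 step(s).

f(x) = x³ - x² + x + 1
f'(x) = 3x² - 2x + 1
x₀ = -2.1

Newton-Raphson formula: x_{n+1} = x_n - f(x_n)/f'(x_n)

Iteration 1:
  f(-2.100000) = -14.771000
  f'(-2.100000) = 18.430000
  x_1 = -2.100000 - (-14.771000)/18.430000 = -1.298535
Iteration 2:
  f(-1.298535) = -4.174309
  f'(-1.298535) = 8.655649
  x_2 = -1.298535 - (-4.174309)/8.655649 = -0.816271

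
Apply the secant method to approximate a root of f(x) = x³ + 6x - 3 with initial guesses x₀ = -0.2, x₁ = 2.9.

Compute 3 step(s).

f(x) = x³ + 6x - 3
x₀ = -0.2, x₁ = 2.9

Secant formula: x_{n+1} = x_n - f(x_n)(x_n - x_{n-1})/(f(x_n) - f(x_{n-1}))

Iteration 1:
  f(-0.200000) = -4.208000
  f(2.900000) = 38.789000
  x_2 = 2.900000 - 38.789000×(2.900000 - (-0.200000))/(38.789000 - (-4.208000))
       = 0.103389
Iteration 2:
  f(2.900000) = 38.789000
  f(0.103389) = -2.378563
  x_3 = 0.103389 - (-2.378563)×(0.103389 - 2.900000)/(-2.378563 - 38.789000)
       = 0.264970
Iteration 3:
  f(0.103389) = -2.378563
  f(0.264970) = -1.391576
  x_4 = 0.264970 - (-1.391576)×(0.264970 - 0.103389)/(-1.391576 - (-2.378563))
       = 0.492788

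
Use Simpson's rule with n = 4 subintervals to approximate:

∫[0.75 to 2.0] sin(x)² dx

f(x) = sin(x)²
a = 0.75, b = 2.0, n = 4
h = (b - a)/n = 0.312500

Simpson's rule: (h/3)[f(x₀) + 4f(x₁) + 2f(x₂) + ... + f(xₙ)]

x_0 = 0.7500, f(x_0) = 0.464631, coefficient = 1
x_1 = 1.0625, f(x_1) = 0.763133, coefficient = 4
x_2 = 1.3750, f(x_2) = 0.962151, coefficient = 2
x_3 = 1.6875, f(x_3) = 0.986442, coefficient = 4
x_4 = 2.0000, f(x_4) = 0.826822, coefficient = 1

I ≈ (0.312500/3) × 10.214056 = 1.063964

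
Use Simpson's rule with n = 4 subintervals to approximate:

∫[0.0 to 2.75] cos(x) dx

f(x) = cos(x)
a = 0.0, b = 2.75, n = 4
h = (b - a)/n = 0.687500

Simpson's rule: (h/3)[f(x₀) + 4f(x₁) + 2f(x₂) + ... + f(xₙ)]

x_0 = 0.0000, f(x_0) = 1.000000, coefficient = 1
x_1 = 0.6875, f(x_1) = 0.772835, coefficient = 4
x_2 = 1.3750, f(x_2) = 0.194548, coefficient = 2
x_3 = 2.0625, f(x_3) = -0.472128, coefficient = 4
x_4 = 2.7500, f(x_4) = -0.924302, coefficient = 1

I ≈ (0.687500/3) × 1.667619 = 0.382163
Exact value: 0.381661
Error: 0.000502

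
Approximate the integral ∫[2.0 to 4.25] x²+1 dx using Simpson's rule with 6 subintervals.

f(x) = x²+1
a = 2.0, b = 4.25, n = 6
h = (b - a)/n = 0.375000

Simpson's rule: (h/3)[f(x₀) + 4f(x₁) + 2f(x₂) + ... + f(xₙ)]

x_0 = 2.0000, f(x_0) = 5.000000, coefficient = 1
x_1 = 2.3750, f(x_1) = 6.640625, coefficient = 4
x_2 = 2.7500, f(x_2) = 8.562500, coefficient = 2
x_3 = 3.1250, f(x_3) = 10.765625, coefficient = 4
x_4 = 3.5000, f(x_4) = 13.250000, coefficient = 2
x_5 = 3.8750, f(x_5) = 16.015625, coefficient = 4
x_6 = 4.2500, f(x_6) = 19.062500, coefficient = 1

I ≈ (0.375000/3) × 201.375000 = 25.171875
Exact value: 25.171875
Error: 0.000000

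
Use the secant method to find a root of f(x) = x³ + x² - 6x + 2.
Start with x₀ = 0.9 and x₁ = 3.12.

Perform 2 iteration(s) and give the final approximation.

f(x) = x³ + x² - 6x + 2
x₀ = 0.9, x₁ = 3.12

Secant formula: x_{n+1} = x_n - f(x_n)(x_n - x_{n-1})/(f(x_n) - f(x_{n-1}))

Iteration 1:
  f(0.900000) = -1.861000
  f(3.120000) = 23.385728
  x_2 = 3.120000 - 23.385728×(3.120000 - 0.900000)/(23.385728 - (-1.861000))
       = 1.063642
Iteration 2:
  f(3.120000) = 23.385728
  f(1.063642) = -2.047183
  x_3 = 1.063642 - (-2.047183)×(1.063642 - 3.120000)/(-2.047183 - 23.385728)
       = 1.229165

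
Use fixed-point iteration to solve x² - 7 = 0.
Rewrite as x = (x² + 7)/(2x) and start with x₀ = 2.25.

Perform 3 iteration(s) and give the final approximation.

Equation: x² - 7 = 0
Fixed-point form: x = (x² + 7)/(2x)
x₀ = 2.25

x_1 = g(2.250000) = 2.680556
x_2 = g(2.680556) = 2.645977
x_3 = g(2.645977) = 2.645751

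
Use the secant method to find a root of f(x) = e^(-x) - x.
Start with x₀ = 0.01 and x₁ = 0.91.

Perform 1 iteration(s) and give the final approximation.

f(x) = e^(-x) - x
x₀ = 0.01, x₁ = 0.91

Secant formula: x_{n+1} = x_n - f(x_n)(x_n - x_{n-1})/(f(x_n) - f(x_{n-1}))

Iteration 1:
  f(0.010000) = 0.980050
  f(0.910000) = -0.507476
  x_2 = 0.910000 - (-0.507476)×(0.910000 - 0.010000)/(-0.507476 - 0.980050)
       = 0.602961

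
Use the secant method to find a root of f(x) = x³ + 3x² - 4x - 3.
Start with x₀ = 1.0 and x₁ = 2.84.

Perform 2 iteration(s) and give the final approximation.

f(x) = x³ + 3x² - 4x - 3
x₀ = 1.0, x₁ = 2.84

Secant formula: x_{n+1} = x_n - f(x_n)(x_n - x_{n-1})/(f(x_n) - f(x_{n-1}))

Iteration 1:
  f(1.000000) = -3.000000
  f(2.840000) = 32.743104
  x_2 = 2.840000 - 32.743104×(2.840000 - 1.000000)/(32.743104 - (-3.000000))
       = 1.154435
Iteration 2:
  f(2.840000) = 32.743104
  f(1.154435) = -2.081038
  x_3 = 1.154435 - (-2.081038)×(1.154435 - 2.840000)/(-2.081038 - 32.743104)
       = 1.255162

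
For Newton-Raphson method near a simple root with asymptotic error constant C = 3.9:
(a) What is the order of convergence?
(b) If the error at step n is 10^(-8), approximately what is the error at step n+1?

(a) Newton-Raphson has quadratic (order 2) convergence near simple roots.
    This means |e_{n+1}| ≈ C|e_n|².

(b) With |e_n| = 10^(-8) and C = 3.9:
    |e_{n+1}| ≈ 3.9 × (10^(-8))² = 3.9 × 10^(-16)

(a) 2 (quadratic); (b) |e_{n+1}| ≈ 3.900e-16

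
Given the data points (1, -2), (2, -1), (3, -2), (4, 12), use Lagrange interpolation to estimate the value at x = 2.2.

Lagrange interpolation formula:
P(x) = Σ yᵢ × Lᵢ(x)
where Lᵢ(x) = Π_{j≠i} (x - xⱼ)/(xᵢ - xⱼ)

L_0(2.2) = (2.2 - 2)/(1 - 2) × (2.2 - 3)/(1 - 3) × (2.2 - 4)/(1 - 4) = -0.048000
L_1(2.2) = (2.2 - 1)/(2 - 1) × (2.2 - 3)/(2 - 3) × (2.2 - 4)/(2 - 4) = 0.864000
L_2(2.2) = (2.2 - 1)/(3 - 1) × (2.2 - 2)/(3 - 2) × (2.2 - 4)/(3 - 4) = 0.216000
L_3(2.2) = (2.2 - 1)/(4 - 1) × (2.2 - 2)/(4 - 2) × (2.2 - 3)/(4 - 3) = -0.032000

P(2.2) = (-2)×L_0(2.2) + (-1)×L_1(2.2) + (-2)×L_2(2.2) + 12×L_3(2.2)
P(2.2) = -1.584000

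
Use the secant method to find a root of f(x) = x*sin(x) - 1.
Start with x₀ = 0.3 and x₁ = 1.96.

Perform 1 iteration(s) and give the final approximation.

f(x) = x*sin(x) - 1
x₀ = 0.3, x₁ = 1.96

Secant formula: x_{n+1} = x_n - f(x_n)(x_n - x_{n-1})/(f(x_n) - f(x_{n-1}))

Iteration 1:
  f(0.300000) = -0.911344
  f(1.960000) = 0.813415
  x_2 = 1.960000 - 0.813415×(1.960000 - 0.300000)/(0.813415 - (-0.911344))
       = 1.177126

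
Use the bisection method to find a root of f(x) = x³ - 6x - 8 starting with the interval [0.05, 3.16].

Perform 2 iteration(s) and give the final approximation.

f(x) = x³ - 6x - 8
Initial interval: [0.05, 3.16]

Iteration 1:
  c_1 = (0.050000 + 3.160000)/2 = 1.605000
  f(c_1) = f(1.605000) = -13.495480
  f(a) × f(c) ≥ 0, new interval: [1.605000, 3.160000]
Iteration 2:
  c_2 = (1.605000 + 3.160000)/2 = 2.382500
  f(c_2) = f(2.382500) = -8.771200
  f(a) × f(c) ≥ 0, new interval: [2.382500, 3.160000]

After 2 iteration(s), the approximation is c_2 = 2.382500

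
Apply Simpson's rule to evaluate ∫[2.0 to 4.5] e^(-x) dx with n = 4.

f(x) = e^(-x)
a = 2.0, b = 4.5, n = 4
h = (b - a)/n = 0.625000

Simpson's rule: (h/3)[f(x₀) + 4f(x₁) + 2f(x₂) + ... + f(xₙ)]

x_0 = 2.0000, f(x_0) = 0.135335, coefficient = 1
x_1 = 2.6250, f(x_1) = 0.072440, coefficient = 4
x_2 = 3.2500, f(x_2) = 0.038774, coefficient = 2
x_3 = 3.8750, f(x_3) = 0.020754, coefficient = 4
x_4 = 4.5000, f(x_4) = 0.011109, coefficient = 1

I ≈ (0.625000/3) × 0.596769 = 0.124327
Exact value: 0.124226
Error: 0.000101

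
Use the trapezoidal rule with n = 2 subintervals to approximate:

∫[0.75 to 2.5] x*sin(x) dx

f(x) = x*sin(x)
a = 0.75, b = 2.5, n = 2
h = (b - a)/n = 0.875000

Trapezoidal rule: (h/2)[f(x₀) + 2f(x₁) + 2f(x₂) + ... + f(xₙ)]

x_0 = 0.7500, f(x_0) = 0.511229, coefficient = 1
x_1 = 1.6250, f(x_1) = 1.622613, coefficient = 2
x_2 = 2.5000, f(x_2) = 1.496180, coefficient = 1

I ≈ (0.875000/2) × 5.252636 = 2.298028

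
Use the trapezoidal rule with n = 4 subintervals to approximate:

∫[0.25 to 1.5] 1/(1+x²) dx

f(x) = 1/(1+x²)
a = 0.25, b = 1.5, n = 4
h = (b - a)/n = 0.312500

Trapezoidal rule: (h/2)[f(x₀) + 2f(x₁) + 2f(x₂) + ... + f(xₙ)]

x_0 = 0.2500, f(x_0) = 0.941176, coefficient = 1
x_1 = 0.5625, f(x_1) = 0.759644, coefficient = 2
x_2 = 0.8750, f(x_2) = 0.566372, coefficient = 2
x_3 = 1.1875, f(x_3) = 0.414911, coefficient = 2
x_4 = 1.5000, f(x_4) = 0.307692, coefficient = 1

I ≈ (0.312500/2) × 4.730722 = 0.739175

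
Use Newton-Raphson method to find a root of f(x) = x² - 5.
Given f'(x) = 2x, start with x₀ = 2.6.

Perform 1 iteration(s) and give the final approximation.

f(x) = x² - 5
f'(x) = 2x
x₀ = 2.6

Newton-Raphson formula: x_{n+1} = x_n - f(x_n)/f'(x_n)

Iteration 1:
  f(2.600000) = 1.760000
  f'(2.600000) = 5.200000
  x_1 = 2.600000 - 1.760000/5.200000 = 2.261538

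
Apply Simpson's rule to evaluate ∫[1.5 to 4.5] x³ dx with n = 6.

f(x) = x³
a = 1.5, b = 4.5, n = 6
h = (b - a)/n = 0.500000

Simpson's rule: (h/3)[f(x₀) + 4f(x₁) + 2f(x₂) + ... + f(xₙ)]

x_0 = 1.5000, f(x_0) = 3.375000, coefficient = 1
x_1 = 2.0000, f(x_1) = 8.000000, coefficient = 4
x_2 = 2.5000, f(x_2) = 15.625000, coefficient = 2
x_3 = 3.0000, f(x_3) = 27.000000, coefficient = 4
x_4 = 3.5000, f(x_4) = 42.875000, coefficient = 2
x_5 = 4.0000, f(x_5) = 64.000000, coefficient = 4
x_6 = 4.5000, f(x_6) = 91.125000, coefficient = 1

I ≈ (0.500000/3) × 607.500000 = 101.250000
Exact value: 101.250000
Error: 0.000000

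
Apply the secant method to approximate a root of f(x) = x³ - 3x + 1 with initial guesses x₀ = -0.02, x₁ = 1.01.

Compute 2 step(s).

f(x) = x³ - 3x + 1
x₀ = -0.02, x₁ = 1.01

Secant formula: x_{n+1} = x_n - f(x_n)(x_n - x_{n-1})/(f(x_n) - f(x_{n-1}))

Iteration 1:
  f(-0.020000) = 1.059992
  f(1.010000) = -0.999699
  x_2 = 1.010000 - (-0.999699)×(1.010000 - (-0.020000))/(-0.999699 - 1.059992)
       = 0.510076
Iteration 2:
  f(1.010000) = -0.999699
  f(0.510076) = -0.397517
  x_3 = 0.510076 - (-0.397517)×(0.510076 - 1.010000)/(-0.397517 - (-0.999699))
       = 0.180062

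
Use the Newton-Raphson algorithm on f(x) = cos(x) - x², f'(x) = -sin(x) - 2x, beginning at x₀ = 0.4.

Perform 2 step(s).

f(x) = cos(x) - x²
f'(x) = -sin(x) - 2x
x₀ = 0.4

Newton-Raphson formula: x_{n+1} = x_n - f(x_n)/f'(x_n)

Iteration 1:
  f(0.400000) = 0.761061
  f'(0.400000) = -1.189418
  x_1 = 0.400000 - 0.761061/(-1.189418) = 1.039860
Iteration 2:
  f(1.039860) = -0.574967
  f'(1.039860) = -2.942053
  x_2 = 1.039860 - (-0.574967)/(-2.942053) = 0.844429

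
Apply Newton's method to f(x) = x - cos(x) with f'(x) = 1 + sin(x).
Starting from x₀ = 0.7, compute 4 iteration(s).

f(x) = x - cos(x)
f'(x) = 1 + sin(x)
x₀ = 0.7

Newton-Raphson formula: x_{n+1} = x_n - f(x_n)/f'(x_n)

Iteration 1:
  f(0.700000) = -0.064842
  f'(0.700000) = 1.644218
  x_1 = 0.700000 - (-0.064842)/1.644218 = 0.739436
Iteration 2:
  f(0.739436) = 0.000588
  f'(0.739436) = 1.673872
  x_2 = 0.739436 - 0.000588/1.673872 = 0.739085
Iteration 3:
  f(0.739085) = 0.000000
  f'(0.739085) = 1.673612
  x_3 = 0.739085 - 0.000000/1.673612 = 0.739085
Iteration 4:
  f(0.739085) = 0.000000
  f'(0.739085) = 1.673612
  x_4 = 0.739085 - 0.000000/1.673612 = 0.739085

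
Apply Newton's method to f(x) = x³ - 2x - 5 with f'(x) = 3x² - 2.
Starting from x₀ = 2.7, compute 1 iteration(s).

f(x) = x³ - 2x - 5
f'(x) = 3x² - 2
x₀ = 2.7

Newton-Raphson formula: x_{n+1} = x_n - f(x_n)/f'(x_n)

Iteration 1:
  f(2.700000) = 9.283000
  f'(2.700000) = 19.870000
  x_1 = 2.700000 - 9.283000/19.870000 = 2.232813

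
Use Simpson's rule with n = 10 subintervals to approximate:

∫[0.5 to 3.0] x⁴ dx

f(x) = x⁴
a = 0.5, b = 3.0, n = 10
h = (b - a)/n = 0.250000

Simpson's rule: (h/3)[f(x₀) + 4f(x₁) + 2f(x₂) + ... + f(xₙ)]

x_0 = 0.5000, f(x_0) = 0.062500, coefficient = 1
x_1 = 0.7500, f(x_1) = 0.316406, coefficient = 4
x_2 = 1.0000, f(x_2) = 1.000000, coefficient = 2
x_3 = 1.2500, f(x_3) = 2.441406, coefficient = 4
x_4 = 1.5000, f(x_4) = 5.062500, coefficient = 2
x_5 = 1.7500, f(x_5) = 9.378906, coefficient = 4
x_6 = 2.0000, f(x_6) = 16.000000, coefficient = 2
x_7 = 2.2500, f(x_7) = 25.628906, coefficient = 4
x_8 = 2.5000, f(x_8) = 39.062500, coefficient = 2
x_9 = 2.7500, f(x_9) = 57.191406, coefficient = 4
x_10 = 3.0000, f(x_10) = 81.000000, coefficient = 1

I ≈ (0.250000/3) × 583.140625 = 48.595052
Exact value: 48.593750
Error: 0.001302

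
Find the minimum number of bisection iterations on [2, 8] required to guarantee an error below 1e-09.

We need (b-a)/2^n ≤ 1e-09
(8 - 2)/2^n ≤ 1e-09
6/2^n ≤ 1e-09
2^n ≥ 6000000000
n ≥ log₂(6000000000) = 32.48
n ≥ 33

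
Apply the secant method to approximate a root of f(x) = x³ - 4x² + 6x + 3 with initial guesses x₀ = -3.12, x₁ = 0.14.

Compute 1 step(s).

f(x) = x³ - 4x² + 6x + 3
x₀ = -3.12, x₁ = 0.14

Secant formula: x_{n+1} = x_n - f(x_n)(x_n - x_{n-1})/(f(x_n) - f(x_{n-1}))

Iteration 1:
  f(-3.120000) = -85.028928
  f(0.140000) = 3.764344
  x_2 = 0.140000 - 3.764344×(0.140000 - (-3.120000))/(3.764344 - (-85.028928))
       = 0.001794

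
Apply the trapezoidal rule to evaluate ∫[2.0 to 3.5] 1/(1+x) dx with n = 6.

f(x) = 1/(1+x)
a = 2.0, b = 3.5, n = 6
h = (b - a)/n = 0.250000

Trapezoidal rule: (h/2)[f(x₀) + 2f(x₁) + 2f(x₂) + ... + f(xₙ)]

x_0 = 2.0000, f(x_0) = 0.333333, coefficient = 1
x_1 = 2.2500, f(x_1) = 0.307692, coefficient = 2
x_2 = 2.5000, f(x_2) = 0.285714, coefficient = 2
x_3 = 2.7500, f(x_3) = 0.266667, coefficient = 2
x_4 = 3.0000, f(x_4) = 0.250000, coefficient = 2
x_5 = 3.2500, f(x_5) = 0.235294, coefficient = 2
x_6 = 3.5000, f(x_6) = 0.222222, coefficient = 1

I ≈ (0.250000/2) × 3.246290 = 0.405786
Exact value: 0.405465
Error: 0.000321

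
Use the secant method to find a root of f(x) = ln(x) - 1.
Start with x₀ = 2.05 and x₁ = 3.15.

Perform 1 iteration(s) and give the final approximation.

f(x) = ln(x) - 1
x₀ = 2.05, x₁ = 3.15

Secant formula: x_{n+1} = x_n - f(x_n)(x_n - x_{n-1})/(f(x_n) - f(x_{n-1}))

Iteration 1:
  f(2.050000) = -0.282160
  f(3.150000) = 0.147402
  x_2 = 3.150000 - 0.147402×(3.150000 - 2.050000)/(0.147402 - (-0.282160))
       = 2.772540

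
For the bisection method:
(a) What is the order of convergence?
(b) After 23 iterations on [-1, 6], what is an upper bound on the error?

(a) Bisection has linear (order 1) convergence; the error is halved each step.

(b) Error bound = (b-a)/2^n = (6 - (-1))/2^{23}
    = 7/2^{23}

(a) 1 (linear); (b) error ≤ 8.34e-07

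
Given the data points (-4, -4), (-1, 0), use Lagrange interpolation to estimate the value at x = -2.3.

Lagrange interpolation formula:
P(x) = Σ yᵢ × Lᵢ(x)
where Lᵢ(x) = Π_{j≠i} (x - xⱼ)/(xᵢ - xⱼ)

L_0(-2.3) = (-2.3 - (-1))/(-4 - (-1)) = 0.433333
L_1(-2.3) = (-2.3 - (-4))/(-1 - (-4)) = 0.566667

P(-2.3) = (-4)×L_0(-2.3) + 0×L_1(-2.3)
P(-2.3) = -1.733333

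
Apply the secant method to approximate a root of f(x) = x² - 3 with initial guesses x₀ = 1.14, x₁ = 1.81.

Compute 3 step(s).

f(x) = x² - 3
x₀ = 1.14, x₁ = 1.81

Secant formula: x_{n+1} = x_n - f(x_n)(x_n - x_{n-1})/(f(x_n) - f(x_{n-1}))

Iteration 1:
  f(1.140000) = -1.700400
  f(1.810000) = 0.276100
  x_2 = 1.810000 - 0.276100×(1.810000 - 1.140000)/(0.276100 - (-1.700400))
       = 1.716407
Iteration 2:
  f(1.810000) = 0.276100
  f(1.716407) = -0.053948
  x_3 = 1.716407 - (-0.053948)×(1.716407 - 1.810000)/(-0.053948 - 0.276100)
       = 1.731705
Iteration 3:
  f(1.716407) = -0.053948
  f(1.731705) = -0.001198
  x_4 = 1.731705 - (-0.001198)×(1.731705 - 1.716407)/(-0.001198 - (-0.053948))
       = 1.732052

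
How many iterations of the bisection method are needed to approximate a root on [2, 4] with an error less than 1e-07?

We need (b-a)/2^n ≤ 1e-07
(4 - 2)/2^n ≤ 1e-07
2/2^n ≤ 1e-07
2^n ≥ 20000000
n ≥ log₂(20000000) = 24.25
n ≥ 25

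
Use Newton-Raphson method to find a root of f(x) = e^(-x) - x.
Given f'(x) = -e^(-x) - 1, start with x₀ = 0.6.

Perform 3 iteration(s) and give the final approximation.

f(x) = e^(-x) - x
f'(x) = -e^(-x) - 1
x₀ = 0.6

Newton-Raphson formula: x_{n+1} = x_n - f(x_n)/f'(x_n)

Iteration 1:
  f(0.600000) = -0.051188
  f'(0.600000) = -1.548812
  x_1 = 0.600000 - (-0.051188)/(-1.548812) = 0.566950
Iteration 2:
  f(0.566950) = 0.000303
  f'(0.566950) = -1.567253
  x_2 = 0.566950 - 0.000303/(-1.567253) = 0.567143
Iteration 3:
  f(0.567143) = 0.000000
  f'(0.567143) = -1.567143
  x_3 = 0.567143 - 0.000000/(-1.567143) = 0.567143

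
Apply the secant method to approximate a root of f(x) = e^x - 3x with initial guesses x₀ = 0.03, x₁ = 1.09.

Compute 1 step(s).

f(x) = e^x - 3x
x₀ = 0.03, x₁ = 1.09

Secant formula: x_{n+1} = x_n - f(x_n)(x_n - x_{n-1})/(f(x_n) - f(x_{n-1}))

Iteration 1:
  f(0.030000) = 0.940455
  f(1.090000) = -0.295726
  x_2 = 1.090000 - (-0.295726)×(1.090000 - 0.030000)/(-0.295726 - 0.940455)
       = 0.836421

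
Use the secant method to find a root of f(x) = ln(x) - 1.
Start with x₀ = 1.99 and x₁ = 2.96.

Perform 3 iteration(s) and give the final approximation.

f(x) = ln(x) - 1
x₀ = 1.99, x₁ = 2.96

Secant formula: x_{n+1} = x_n - f(x_n)(x_n - x_{n-1})/(f(x_n) - f(x_{n-1}))

Iteration 1:
  f(1.990000) = -0.311865
  f(2.960000) = 0.085189
  x_2 = 2.960000 - 0.085189×(2.960000 - 1.990000)/(0.085189 - (-0.311865))
       = 2.751884
Iteration 2:
  f(2.960000) = 0.085189
  f(2.751884) = 0.012286
  x_3 = 2.751884 - 0.012286×(2.751884 - 2.960000)/(0.012286 - 0.085189)
       = 2.716812
Iteration 3:
  f(2.751884) = 0.012286
  f(2.716812) = -0.000541
  x_4 = 2.716812 - (-0.000541)×(2.716812 - 2.751884)/(-0.000541 - 0.012286)
       = 2.718291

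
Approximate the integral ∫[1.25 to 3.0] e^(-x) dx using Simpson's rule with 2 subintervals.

f(x) = e^(-x)
a = 1.25, b = 3.0, n = 2
h = (b - a)/n = 0.875000

Simpson's rule: (h/3)[f(x₀) + 4f(x₁) + 2f(x₂) + ... + f(xₙ)]

x_0 = 1.2500, f(x_0) = 0.286505, coefficient = 1
x_1 = 2.1250, f(x_1) = 0.119433, coefficient = 4
x_2 = 3.0000, f(x_2) = 0.049787, coefficient = 1

I ≈ (0.875000/3) × 0.814024 = 0.237424
Exact value: 0.236718
Error: 0.000706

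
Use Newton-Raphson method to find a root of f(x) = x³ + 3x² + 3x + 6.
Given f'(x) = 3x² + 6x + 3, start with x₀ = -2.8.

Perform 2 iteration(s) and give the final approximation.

f(x) = x³ + 3x² + 3x + 6
f'(x) = 3x² + 6x + 3
x₀ = -2.8

Newton-Raphson formula: x_{n+1} = x_n - f(x_n)/f'(x_n)

Iteration 1:
  f(-2.800000) = -0.832000
  f'(-2.800000) = 9.720000
  x_1 = -2.800000 - (-0.832000)/9.720000 = -2.714403
Iteration 2:
  f(-2.714403) = -0.038938
  f'(-2.714403) = 8.817536
  x_2 = -2.714403 - (-0.038938)/8.817536 = -2.709987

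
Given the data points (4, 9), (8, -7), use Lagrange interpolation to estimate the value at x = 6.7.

Lagrange interpolation formula:
P(x) = Σ yᵢ × Lᵢ(x)
where Lᵢ(x) = Π_{j≠i} (x - xⱼ)/(xᵢ - xⱼ)

L_0(6.7) = (6.7 - 8)/(4 - 8) = 0.325000
L_1(6.7) = (6.7 - 4)/(8 - 4) = 0.675000

P(6.7) = 9×L_0(6.7) + (-7)×L_1(6.7)
P(6.7) = -1.800000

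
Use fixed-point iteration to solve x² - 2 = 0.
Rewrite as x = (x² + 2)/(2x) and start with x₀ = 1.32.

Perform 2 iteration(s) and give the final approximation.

Equation: x² - 2 = 0
Fixed-point form: x = (x² + 2)/(2x)
x₀ = 1.32

x_1 = g(1.320000) = 1.417576
x_2 = g(1.417576) = 1.414218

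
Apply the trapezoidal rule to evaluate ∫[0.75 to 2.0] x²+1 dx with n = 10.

f(x) = x²+1
a = 0.75, b = 2.0, n = 10
h = (b - a)/n = 0.125000

Trapezoidal rule: (h/2)[f(x₀) + 2f(x₁) + 2f(x₂) + ... + f(xₙ)]

x_0 = 0.7500, f(x_0) = 1.562500, coefficient = 1
x_1 = 0.8750, f(x_1) = 1.765625, coefficient = 2
x_2 = 1.0000, f(x_2) = 2.000000, coefficient = 2
x_3 = 1.1250, f(x_3) = 2.265625, coefficient = 2
x_4 = 1.2500, f(x_4) = 2.562500, coefficient = 2
x_5 = 1.3750, f(x_5) = 2.890625, coefficient = 2
x_6 = 1.5000, f(x_6) = 3.250000, coefficient = 2
x_7 = 1.6250, f(x_7) = 3.640625, coefficient = 2
x_8 = 1.7500, f(x_8) = 4.062500, coefficient = 2
x_9 = 1.8750, f(x_9) = 4.515625, coefficient = 2
x_10 = 2.0000, f(x_10) = 5.000000, coefficient = 1

I ≈ (0.125000/2) × 60.468750 = 3.779297
Exact value: 3.776042
Error: 0.003255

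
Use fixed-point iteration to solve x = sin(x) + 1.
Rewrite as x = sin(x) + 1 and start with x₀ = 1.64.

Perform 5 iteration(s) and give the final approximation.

Equation: x = sin(x) + 1
Fixed-point form: x = sin(x) + 1
x₀ = 1.64

x_1 = g(1.640000) = 1.997606
x_2 = g(1.997606) = 1.910291
x_3 = g(1.910291) = 1.942923
x_4 = g(1.942923) = 1.931556
x_5 = g(1.931556) = 1.935629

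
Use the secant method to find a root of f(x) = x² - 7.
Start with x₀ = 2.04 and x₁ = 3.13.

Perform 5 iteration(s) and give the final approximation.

f(x) = x² - 7
x₀ = 2.04, x₁ = 3.13

Secant formula: x_{n+1} = x_n - f(x_n)(x_n - x_{n-1})/(f(x_n) - f(x_{n-1}))

Iteration 1:
  f(2.040000) = -2.838400
  f(3.130000) = 2.796900
  x_2 = 3.130000 - 2.796900×(3.130000 - 2.040000)/(2.796900 - (-2.838400))
       = 2.589014
Iteration 2:
  f(3.130000) = 2.796900
  f(2.589014) = -0.297009
  x_3 = 2.589014 - (-0.297009)×(2.589014 - 3.130000)/(-0.297009 - 2.796900)
       = 2.640947
Iteration 3:
  f(2.589014) = -0.297009
  f(2.640947) = -0.025398
  x_4 = 2.640947 - (-0.025398)×(2.640947 - 2.589014)/(-0.025398 - (-0.297009))
       = 2.645803
Iteration 4:
  f(2.640947) = -0.025398
  f(2.645803) = 0.000276
  x_5 = 2.645803 - 0.000276×(2.645803 - 2.640947)/(0.000276 - (-0.025398))
       = 2.645751
Iteration 5:
  f(2.645803) = 0.000276
  f(2.645751) = 0.000000
  x_6 = 2.645751 - 0.000000×(2.645751 - 2.645803)/(0.000000 - 0.000276)
       = 2.645751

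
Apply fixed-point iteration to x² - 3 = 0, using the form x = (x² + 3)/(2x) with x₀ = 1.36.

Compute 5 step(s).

Equation: x² - 3 = 0
Fixed-point form: x = (x² + 3)/(2x)
x₀ = 1.36

x_1 = g(1.360000) = 1.782941
x_2 = g(1.782941) = 1.732777
x_3 = g(1.732777) = 1.732051
x_4 = g(1.732051) = 1.732051
x_5 = g(1.732051) = 1.732051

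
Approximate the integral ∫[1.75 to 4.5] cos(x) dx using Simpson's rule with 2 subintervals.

f(x) = cos(x)
a = 1.75, b = 4.5, n = 2
h = (b - a)/n = 1.375000

Simpson's rule: (h/3)[f(x₀) + 4f(x₁) + 2f(x₂) + ... + f(xₙ)]

x_0 = 1.7500, f(x_0) = -0.178246, coefficient = 1
x_1 = 3.1250, f(x_1) = -0.999862, coefficient = 4
x_2 = 4.5000, f(x_2) = -0.210796, coefficient = 1

I ≈ (1.375000/3) × -4.388491 = -2.011392
Exact value: -1.961516
Error: 0.049876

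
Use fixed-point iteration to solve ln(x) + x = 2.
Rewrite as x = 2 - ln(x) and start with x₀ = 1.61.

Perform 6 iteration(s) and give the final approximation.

Equation: ln(x) + x = 2
Fixed-point form: x = 2 - ln(x)
x₀ = 1.61

x_1 = g(1.610000) = 1.523766
x_2 = g(1.523766) = 1.578815
x_3 = g(1.578815) = 1.543325
x_4 = g(1.543325) = 1.566061
x_5 = g(1.566061) = 1.551437
x_6 = g(1.551437) = 1.560819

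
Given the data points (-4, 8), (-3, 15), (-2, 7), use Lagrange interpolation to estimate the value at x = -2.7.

Lagrange interpolation formula:
P(x) = Σ yᵢ × Lᵢ(x)
where Lᵢ(x) = Π_{j≠i} (x - xⱼ)/(xᵢ - xⱼ)

L_0(-2.7) = (-2.7 - (-3))/(-4 - (-3)) × (-2.7 - (-2))/(-4 - (-2)) = -0.105000
L_1(-2.7) = (-2.7 - (-4))/(-3 - (-4)) × (-2.7 - (-2))/(-3 - (-2)) = 0.910000
L_2(-2.7) = (-2.7 - (-4))/(-2 - (-4)) × (-2.7 - (-3))/(-2 - (-3)) = 0.195000

P(-2.7) = 8×L_0(-2.7) + 15×L_1(-2.7) + 7×L_2(-2.7)
P(-2.7) = 14.175000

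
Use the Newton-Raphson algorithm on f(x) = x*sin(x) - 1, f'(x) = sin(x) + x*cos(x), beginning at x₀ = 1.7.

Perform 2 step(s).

f(x) = x*sin(x) - 1
f'(x) = sin(x) + x*cos(x)
x₀ = 1.7

Newton-Raphson formula: x_{n+1} = x_n - f(x_n)/f'(x_n)

Iteration 1:
  f(1.700000) = 0.685830
  f'(1.700000) = 0.772629
  x_1 = 1.700000 - 0.685830/0.772629 = 0.812342
Iteration 2:
  f(0.812342) = -0.410320
  f'(0.812342) = 1.284629
  x_2 = 0.812342 - (-0.410320)/1.284629 = 1.131750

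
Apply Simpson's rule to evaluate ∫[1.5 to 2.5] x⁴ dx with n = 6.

f(x) = x⁴
a = 1.5, b = 2.5, n = 6
h = (b - a)/n = 0.166667

Simpson's rule: (h/3)[f(x₀) + 4f(x₁) + 2f(x₂) + ... + f(xₙ)]

x_0 = 1.5000, f(x_0) = 5.062500, coefficient = 1
x_1 = 1.6667, f(x_1) = 7.716049, coefficient = 4
x_2 = 1.8333, f(x_2) = 11.297068, coefficient = 2
x_3 = 2.0000, f(x_3) = 16.000000, coefficient = 4
x_4 = 2.1667, f(x_4) = 22.037809, coefficient = 2
x_5 = 2.3333, f(x_5) = 29.641975, coefficient = 4
x_6 = 2.5000, f(x_6) = 39.062500, coefficient = 1

I ≈ (0.166667/3) × 324.226852 = 18.012603
Exact value: 18.012500
Error: 0.000103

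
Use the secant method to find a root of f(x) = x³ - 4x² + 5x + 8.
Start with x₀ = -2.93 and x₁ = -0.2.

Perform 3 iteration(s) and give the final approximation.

f(x) = x³ - 4x² + 5x + 8
x₀ = -2.93, x₁ = -0.2

Secant formula: x_{n+1} = x_n - f(x_n)(x_n - x_{n-1})/(f(x_n) - f(x_{n-1}))

Iteration 1:
  f(-2.930000) = -66.143357
  f(-0.200000) = 6.832000
  x_2 = -0.200000 - 6.832000×(-0.200000 - (-2.930000))/(6.832000 - (-66.143357))
       = -0.455584
Iteration 2:
  f(-0.200000) = 6.832000
  f(-0.455584) = 4.797290
  x_3 = -0.455584 - 4.797290×(-0.455584 - (-0.200000))/(4.797290 - 6.832000)
       = -1.058182
Iteration 3:
  f(-0.455584) = 4.797290
  f(-1.058182) = -2.954812
  x_4 = -1.058182 - (-2.954812)×(-1.058182 - (-0.455584))/(-2.954812 - 4.797290)
       = -0.828495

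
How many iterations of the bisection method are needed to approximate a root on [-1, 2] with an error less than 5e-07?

We need (b-a)/2^n ≤ 5e-07
(2 - (-1))/2^n ≤ 5e-07
3/2^n ≤ 5e-07
2^n ≥ 6000000
n ≥ log₂(6000000) = 22.52
n ≥ 23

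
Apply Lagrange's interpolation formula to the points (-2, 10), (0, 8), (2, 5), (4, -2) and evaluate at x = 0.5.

Lagrange interpolation formula:
P(x) = Σ yᵢ × Lᵢ(x)
where Lᵢ(x) = Π_{j≠i} (x - xⱼ)/(xᵢ - xⱼ)

L_0(0.5) = (0.5 - 0)/(-2 - 0) × (0.5 - 2)/(-2 - 2) × (0.5 - 4)/(-2 - 4) = -0.054688
L_1(0.5) = (0.5 - (-2))/(0 - (-2)) × (0.5 - 2)/(0 - 2) × (0.5 - 4)/(0 - 4) = 0.820312
L_2(0.5) = (0.5 - (-2))/(2 - (-2)) × (0.5 - 0)/(2 - 0) × (0.5 - 4)/(2 - 4) = 0.273438
L_3(0.5) = (0.5 - (-2))/(4 - (-2)) × (0.5 - 0)/(4 - 0) × (0.5 - 2)/(4 - 2) = -0.039062

P(0.5) = 10×L_0(0.5) + 8×L_1(0.5) + 5×L_2(0.5) + (-2)×L_3(0.5)
P(0.5) = 7.460938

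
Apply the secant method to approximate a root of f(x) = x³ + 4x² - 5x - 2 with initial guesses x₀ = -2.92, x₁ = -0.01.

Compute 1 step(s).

f(x) = x³ + 4x² - 5x - 2
x₀ = -2.92, x₁ = -0.01

Secant formula: x_{n+1} = x_n - f(x_n)(x_n - x_{n-1})/(f(x_n) - f(x_{n-1}))

Iteration 1:
  f(-2.920000) = 21.808512
  f(-0.010000) = -1.949601
  x_2 = -0.010000 - (-1.949601)×(-0.010000 - (-2.920000))/(-1.949601 - 21.808512)
       = -0.248796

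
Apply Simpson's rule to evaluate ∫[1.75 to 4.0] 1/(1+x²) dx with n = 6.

f(x) = 1/(1+x²)
a = 1.75, b = 4.0, n = 6
h = (b - a)/n = 0.375000

Simpson's rule: (h/3)[f(x₀) + 4f(x₁) + 2f(x₂) + ... + f(xₙ)]

x_0 = 1.7500, f(x_0) = 0.246154, coefficient = 1
x_1 = 2.1250, f(x_1) = 0.181303, coefficient = 4
x_2 = 2.5000, f(x_2) = 0.137931, coefficient = 2
x_3 = 2.8750, f(x_3) = 0.107926, coefficient = 4
x_4 = 3.2500, f(x_4) = 0.086486, coefficient = 2
x_5 = 3.6250, f(x_5) = 0.070718, coefficient = 4
x_6 = 4.0000, f(x_6) = 0.058824, coefficient = 1

I ≈ (0.375000/3) × 2.193601 = 0.274200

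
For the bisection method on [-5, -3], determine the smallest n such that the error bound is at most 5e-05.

We need (b-a)/2^n ≤ 5e-05
(-3 - (-5))/2^n ≤ 5e-05
2/2^n ≤ 5e-05
2^n ≥ 40000
n ≥ log₂(40000) = 15.29
n ≥ 16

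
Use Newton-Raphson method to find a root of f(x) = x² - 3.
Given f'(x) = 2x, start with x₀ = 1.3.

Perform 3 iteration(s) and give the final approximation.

f(x) = x² - 3
f'(x) = 2x
x₀ = 1.3

Newton-Raphson formula: x_{n+1} = x_n - f(x_n)/f'(x_n)

Iteration 1:
  f(1.300000) = -1.310000
  f'(1.300000) = 2.600000
  x_1 = 1.300000 - (-1.310000)/2.600000 = 1.803846
Iteration 2:
  f(1.803846) = 0.253861
  f'(1.803846) = 3.607692
  x_2 = 1.803846 - 0.253861/3.607692 = 1.733480
Iteration 3:
  f(1.733480) = 0.004951
  f'(1.733480) = 3.466959
  x_3 = 1.733480 - 0.004951/3.466959 = 1.732051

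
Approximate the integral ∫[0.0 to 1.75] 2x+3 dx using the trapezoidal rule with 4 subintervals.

f(x) = 2x+3
a = 0.0, b = 1.75, n = 4
h = (b - a)/n = 0.437500

Trapezoidal rule: (h/2)[f(x₀) + 2f(x₁) + 2f(x₂) + ... + f(xₙ)]

x_0 = 0.0000, f(x_0) = 3.000000, coefficient = 1
x_1 = 0.4375, f(x_1) = 3.875000, coefficient = 2
x_2 = 0.8750, f(x_2) = 4.750000, coefficient = 2
x_3 = 1.3125, f(x_3) = 5.625000, coefficient = 2
x_4 = 1.7500, f(x_4) = 6.500000, coefficient = 1

I ≈ (0.437500/2) × 38.000000 = 8.312500
Exact value: 8.312500
Error: 0.000000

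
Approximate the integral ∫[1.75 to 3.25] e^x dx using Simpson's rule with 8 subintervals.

f(x) = e^x
a = 1.75, b = 3.25, n = 8
h = (b - a)/n = 0.187500

Simpson's rule: (h/3)[f(x₀) + 4f(x₁) + 2f(x₂) + ... + f(xₙ)]

x_0 = 1.7500, f(x_0) = 5.754603, coefficient = 1
x_1 = 1.9375, f(x_1) = 6.941376, coefficient = 4
x_2 = 2.1250, f(x_2) = 8.372897, coefficient = 2
x_3 = 2.3125, f(x_3) = 10.099642, coefficient = 4
x_4 = 2.5000, f(x_4) = 12.182494, coefficient = 2
x_5 = 2.6875, f(x_5) = 14.694893, coefficient = 4
x_6 = 2.8750, f(x_6) = 17.725424, coefficient = 2
x_7 = 3.0625, f(x_7) = 21.380943, coefficient = 4
x_8 = 3.2500, f(x_8) = 25.790340, coefficient = 1

I ≈ (0.187500/3) × 320.573988 = 20.035874
Exact value: 20.035737
Error: 0.000137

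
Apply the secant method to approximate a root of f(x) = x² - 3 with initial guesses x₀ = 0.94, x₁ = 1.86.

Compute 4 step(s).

f(x) = x² - 3
x₀ = 0.94, x₁ = 1.86

Secant formula: x_{n+1} = x_n - f(x_n)(x_n - x_{n-1})/(f(x_n) - f(x_{n-1}))

Iteration 1:
  f(0.940000) = -2.116400
  f(1.860000) = 0.459600
  x_2 = 1.860000 - 0.459600×(1.860000 - 0.940000)/(0.459600 - (-2.116400))
       = 1.695857
Iteration 2:
  f(1.860000) = 0.459600
  f(1.695857) = -0.124069
  x_3 = 1.695857 - (-0.124069)×(1.695857 - 1.860000)/(-0.124069 - 0.459600)
       = 1.730748
Iteration 3:
  f(1.695857) = -0.124069
  f(1.730748) = -0.004510
  x_4 = 1.730748 - (-0.004510)×(1.730748 - 1.695857)/(-0.004510 - (-0.124069))
       = 1.732065
Iteration 4:
  f(1.730748) = -0.004510
  f(1.732065) = 0.000048
  x_5 = 1.732065 - 0.000048×(1.732065 - 1.730748)/(0.000048 - (-0.004510))
       = 1.732051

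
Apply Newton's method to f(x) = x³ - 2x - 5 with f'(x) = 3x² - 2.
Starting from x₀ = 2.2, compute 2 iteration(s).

f(x) = x³ - 2x - 5
f'(x) = 3x² - 2
x₀ = 2.2

Newton-Raphson formula: x_{n+1} = x_n - f(x_n)/f'(x_n)

Iteration 1:
  f(2.200000) = 1.248000
  f'(2.200000) = 12.520000
  x_1 = 2.200000 - 1.248000/12.520000 = 2.100319
Iteration 2:
  f(2.100319) = 0.064589
  f'(2.100319) = 11.234026
  x_2 = 2.100319 - 0.064589/11.234026 = 2.094570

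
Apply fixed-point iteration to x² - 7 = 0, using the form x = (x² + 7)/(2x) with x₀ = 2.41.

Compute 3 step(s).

Equation: x² - 7 = 0
Fixed-point form: x = (x² + 7)/(2x)
x₀ = 2.41

x_1 = g(2.410000) = 2.657282
x_2 = g(2.657282) = 2.645776
x_3 = g(2.645776) = 2.645751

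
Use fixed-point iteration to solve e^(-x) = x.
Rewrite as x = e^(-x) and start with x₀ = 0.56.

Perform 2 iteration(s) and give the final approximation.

Equation: e^(-x) = x
Fixed-point form: x = e^(-x)
x₀ = 0.56

x_1 = g(0.560000) = 0.571209
x_2 = g(0.571209) = 0.564842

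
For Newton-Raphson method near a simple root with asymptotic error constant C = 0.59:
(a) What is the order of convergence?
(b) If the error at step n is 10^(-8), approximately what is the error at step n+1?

(a) Newton-Raphson has quadratic (order 2) convergence near simple roots.
    This means |e_{n+1}| ≈ C|e_n|².

(b) With |e_n| = 10^(-8) and C = 0.59:
    |e_{n+1}| ≈ 0.59 × (10^(-8))² = 0.59 × 10^(-16)

(a) 2 (quadratic); (b) |e_{n+1}| ≈ 5.900e-17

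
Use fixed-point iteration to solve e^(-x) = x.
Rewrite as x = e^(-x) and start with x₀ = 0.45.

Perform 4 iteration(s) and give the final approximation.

Equation: e^(-x) = x
Fixed-point form: x = e^(-x)
x₀ = 0.45

x_1 = g(0.450000) = 0.637628
x_2 = g(0.637628) = 0.528545
x_3 = g(0.528545) = 0.589462
x_4 = g(0.589462) = 0.554625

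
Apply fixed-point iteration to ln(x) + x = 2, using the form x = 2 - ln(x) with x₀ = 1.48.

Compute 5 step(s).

Equation: ln(x) + x = 2
Fixed-point form: x = 2 - ln(x)
x₀ = 1.48

x_1 = g(1.480000) = 1.607958
x_2 = g(1.607958) = 1.525035
x_3 = g(1.525035) = 1.577983
x_4 = g(1.577983) = 1.543853
x_5 = g(1.543853) = 1.565719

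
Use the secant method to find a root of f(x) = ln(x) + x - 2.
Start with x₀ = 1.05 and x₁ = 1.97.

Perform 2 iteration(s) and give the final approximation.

f(x) = ln(x) + x - 2
x₀ = 1.05, x₁ = 1.97

Secant formula: x_{n+1} = x_n - f(x_n)(x_n - x_{n-1})/(f(x_n) - f(x_{n-1}))

Iteration 1:
  f(1.050000) = -0.901210
  f(1.970000) = 0.648034
  x_2 = 1.970000 - 0.648034×(1.970000 - 1.050000)/(0.648034 - (-0.901210))
       = 1.585173
Iteration 2:
  f(1.970000) = 0.648034
  f(1.585173) = 0.045866
  x_3 = 1.585173 - 0.045866×(1.585173 - 1.970000)/(0.045866 - 0.648034)
       = 1.555861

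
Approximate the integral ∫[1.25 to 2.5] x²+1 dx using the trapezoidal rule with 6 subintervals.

f(x) = x²+1
a = 1.25, b = 2.5, n = 6
h = (b - a)/n = 0.208333

Trapezoidal rule: (h/2)[f(x₀) + 2f(x₁) + 2f(x₂) + ... + f(xₙ)]

x_0 = 1.2500, f(x_0) = 2.562500, coefficient = 1
x_1 = 1.4583, f(x_1) = 3.126736, coefficient = 2
x_2 = 1.6667, f(x_2) = 3.777778, coefficient = 2
x_3 = 1.8750, f(x_3) = 4.515625, coefficient = 2
x_4 = 2.0833, f(x_4) = 5.340278, coefficient = 2
x_5 = 2.2917, f(x_5) = 6.251736, coefficient = 2
x_6 = 2.5000, f(x_6) = 7.250000, coefficient = 1

I ≈ (0.208333/2) × 55.836806 = 5.816334
Exact value: 5.807292
Error: 0.009042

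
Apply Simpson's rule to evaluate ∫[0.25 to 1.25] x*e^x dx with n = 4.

f(x) = x*e^x
a = 0.25, b = 1.25, n = 4
h = (b - a)/n = 0.250000

Simpson's rule: (h/3)[f(x₀) + 4f(x₁) + 2f(x₂) + ... + f(xₙ)]

x_0 = 0.2500, f(x_0) = 0.321006, coefficient = 1
x_1 = 0.5000, f(x_1) = 0.824361, coefficient = 4
x_2 = 0.7500, f(x_2) = 1.587750, coefficient = 2
x_3 = 1.0000, f(x_3) = 2.718282, coefficient = 4
x_4 = 1.2500, f(x_4) = 4.362929, coefficient = 1

I ≈ (0.250000/3) × 22.030005 = 1.835834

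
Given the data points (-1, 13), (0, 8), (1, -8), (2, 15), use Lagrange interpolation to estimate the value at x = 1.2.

Lagrange interpolation formula:
P(x) = Σ yᵢ × Lᵢ(x)
where Lᵢ(x) = Π_{j≠i} (x - xⱼ)/(xᵢ - xⱼ)

L_0(1.2) = (1.2 - 0)/(-1 - 0) × (1.2 - 1)/(-1 - 1) × (1.2 - 2)/(-1 - 2) = 0.032000
L_1(1.2) = (1.2 - (-1))/(0 - (-1)) × (1.2 - 1)/(0 - 1) × (1.2 - 2)/(0 - 2) = -0.176000
L_2(1.2) = (1.2 - (-1))/(1 - (-1)) × (1.2 - 0)/(1 - 0) × (1.2 - 2)/(1 - 2) = 1.056000
L_3(1.2) = (1.2 - (-1))/(2 - (-1)) × (1.2 - 0)/(2 - 0) × (1.2 - 1)/(2 - 1) = 0.088000

P(1.2) = 13×L_0(1.2) + 8×L_1(1.2) + (-8)×L_2(1.2) + 15×L_3(1.2)
P(1.2) = -8.120000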